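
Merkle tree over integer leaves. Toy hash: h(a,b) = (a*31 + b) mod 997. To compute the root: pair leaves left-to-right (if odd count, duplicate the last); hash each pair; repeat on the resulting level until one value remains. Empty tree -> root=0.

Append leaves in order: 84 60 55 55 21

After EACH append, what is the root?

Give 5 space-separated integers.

After append 84 (leaves=[84]):
  L0: [84]
  root=84
After append 60 (leaves=[84, 60]):
  L0: [84, 60]
  L1: h(84,60)=(84*31+60)%997=670 -> [670]
  root=670
After append 55 (leaves=[84, 60, 55]):
  L0: [84, 60, 55]
  L1: h(84,60)=(84*31+60)%997=670 h(55,55)=(55*31+55)%997=763 -> [670, 763]
  L2: h(670,763)=(670*31+763)%997=596 -> [596]
  root=596
After append 55 (leaves=[84, 60, 55, 55]):
  L0: [84, 60, 55, 55]
  L1: h(84,60)=(84*31+60)%997=670 h(55,55)=(55*31+55)%997=763 -> [670, 763]
  L2: h(670,763)=(670*31+763)%997=596 -> [596]
  root=596
After append 21 (leaves=[84, 60, 55, 55, 21]):
  L0: [84, 60, 55, 55, 21]
  L1: h(84,60)=(84*31+60)%997=670 h(55,55)=(55*31+55)%997=763 h(21,21)=(21*31+21)%997=672 -> [670, 763, 672]
  L2: h(670,763)=(670*31+763)%997=596 h(672,672)=(672*31+672)%997=567 -> [596, 567]
  L3: h(596,567)=(596*31+567)%997=100 -> [100]
  root=100

Answer: 84 670 596 596 100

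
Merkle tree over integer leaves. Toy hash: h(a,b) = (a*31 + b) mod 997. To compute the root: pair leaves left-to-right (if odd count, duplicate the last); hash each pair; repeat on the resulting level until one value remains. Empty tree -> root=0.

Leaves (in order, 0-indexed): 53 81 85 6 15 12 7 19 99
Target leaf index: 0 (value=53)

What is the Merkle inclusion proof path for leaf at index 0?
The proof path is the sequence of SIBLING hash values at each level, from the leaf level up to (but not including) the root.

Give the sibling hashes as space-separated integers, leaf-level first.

L0 (leaves): [53, 81, 85, 6, 15, 12, 7, 19, 99], target index=0
L1: h(53,81)=(53*31+81)%997=727 [pair 0] h(85,6)=(85*31+6)%997=647 [pair 1] h(15,12)=(15*31+12)%997=477 [pair 2] h(7,19)=(7*31+19)%997=236 [pair 3] h(99,99)=(99*31+99)%997=177 [pair 4] -> [727, 647, 477, 236, 177]
  Sibling for proof at L0: 81
L2: h(727,647)=(727*31+647)%997=253 [pair 0] h(477,236)=(477*31+236)%997=68 [pair 1] h(177,177)=(177*31+177)%997=679 [pair 2] -> [253, 68, 679]
  Sibling for proof at L1: 647
L3: h(253,68)=(253*31+68)%997=932 [pair 0] h(679,679)=(679*31+679)%997=791 [pair 1] -> [932, 791]
  Sibling for proof at L2: 68
L4: h(932,791)=(932*31+791)%997=770 [pair 0] -> [770]
  Sibling for proof at L3: 791
Root: 770
Proof path (sibling hashes from leaf to root): [81, 647, 68, 791]

Answer: 81 647 68 791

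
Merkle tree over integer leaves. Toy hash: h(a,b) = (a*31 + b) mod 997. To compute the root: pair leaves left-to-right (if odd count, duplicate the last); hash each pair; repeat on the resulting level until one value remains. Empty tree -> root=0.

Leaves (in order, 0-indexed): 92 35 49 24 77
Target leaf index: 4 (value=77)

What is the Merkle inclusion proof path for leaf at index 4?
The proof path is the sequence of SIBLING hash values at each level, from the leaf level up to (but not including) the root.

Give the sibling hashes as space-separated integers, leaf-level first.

Answer: 77 470 313

Derivation:
L0 (leaves): [92, 35, 49, 24, 77], target index=4
L1: h(92,35)=(92*31+35)%997=893 [pair 0] h(49,24)=(49*31+24)%997=546 [pair 1] h(77,77)=(77*31+77)%997=470 [pair 2] -> [893, 546, 470]
  Sibling for proof at L0: 77
L2: h(893,546)=(893*31+546)%997=313 [pair 0] h(470,470)=(470*31+470)%997=85 [pair 1] -> [313, 85]
  Sibling for proof at L1: 470
L3: h(313,85)=(313*31+85)%997=815 [pair 0] -> [815]
  Sibling for proof at L2: 313
Root: 815
Proof path (sibling hashes from leaf to root): [77, 470, 313]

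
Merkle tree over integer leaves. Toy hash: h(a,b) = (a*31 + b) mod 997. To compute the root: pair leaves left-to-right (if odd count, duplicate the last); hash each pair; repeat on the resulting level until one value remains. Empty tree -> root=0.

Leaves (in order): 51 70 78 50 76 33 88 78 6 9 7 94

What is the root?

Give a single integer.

Answer: 811

Derivation:
L0: [51, 70, 78, 50, 76, 33, 88, 78, 6, 9, 7, 94]
L1: h(51,70)=(51*31+70)%997=654 h(78,50)=(78*31+50)%997=474 h(76,33)=(76*31+33)%997=395 h(88,78)=(88*31+78)%997=812 h(6,9)=(6*31+9)%997=195 h(7,94)=(7*31+94)%997=311 -> [654, 474, 395, 812, 195, 311]
L2: h(654,474)=(654*31+474)%997=808 h(395,812)=(395*31+812)%997=96 h(195,311)=(195*31+311)%997=374 -> [808, 96, 374]
L3: h(808,96)=(808*31+96)%997=219 h(374,374)=(374*31+374)%997=4 -> [219, 4]
L4: h(219,4)=(219*31+4)%997=811 -> [811]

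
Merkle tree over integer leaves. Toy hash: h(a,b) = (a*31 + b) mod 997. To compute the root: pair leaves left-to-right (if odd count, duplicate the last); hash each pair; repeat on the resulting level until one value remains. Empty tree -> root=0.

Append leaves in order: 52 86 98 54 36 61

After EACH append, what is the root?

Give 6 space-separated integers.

Answer: 52 701 939 895 801 604

Derivation:
After append 52 (leaves=[52]):
  L0: [52]
  root=52
After append 86 (leaves=[52, 86]):
  L0: [52, 86]
  L1: h(52,86)=(52*31+86)%997=701 -> [701]
  root=701
After append 98 (leaves=[52, 86, 98]):
  L0: [52, 86, 98]
  L1: h(52,86)=(52*31+86)%997=701 h(98,98)=(98*31+98)%997=145 -> [701, 145]
  L2: h(701,145)=(701*31+145)%997=939 -> [939]
  root=939
After append 54 (leaves=[52, 86, 98, 54]):
  L0: [52, 86, 98, 54]
  L1: h(52,86)=(52*31+86)%997=701 h(98,54)=(98*31+54)%997=101 -> [701, 101]
  L2: h(701,101)=(701*31+101)%997=895 -> [895]
  root=895
After append 36 (leaves=[52, 86, 98, 54, 36]):
  L0: [52, 86, 98, 54, 36]
  L1: h(52,86)=(52*31+86)%997=701 h(98,54)=(98*31+54)%997=101 h(36,36)=(36*31+36)%997=155 -> [701, 101, 155]
  L2: h(701,101)=(701*31+101)%997=895 h(155,155)=(155*31+155)%997=972 -> [895, 972]
  L3: h(895,972)=(895*31+972)%997=801 -> [801]
  root=801
After append 61 (leaves=[52, 86, 98, 54, 36, 61]):
  L0: [52, 86, 98, 54, 36, 61]
  L1: h(52,86)=(52*31+86)%997=701 h(98,54)=(98*31+54)%997=101 h(36,61)=(36*31+61)%997=180 -> [701, 101, 180]
  L2: h(701,101)=(701*31+101)%997=895 h(180,180)=(180*31+180)%997=775 -> [895, 775]
  L3: h(895,775)=(895*31+775)%997=604 -> [604]
  root=604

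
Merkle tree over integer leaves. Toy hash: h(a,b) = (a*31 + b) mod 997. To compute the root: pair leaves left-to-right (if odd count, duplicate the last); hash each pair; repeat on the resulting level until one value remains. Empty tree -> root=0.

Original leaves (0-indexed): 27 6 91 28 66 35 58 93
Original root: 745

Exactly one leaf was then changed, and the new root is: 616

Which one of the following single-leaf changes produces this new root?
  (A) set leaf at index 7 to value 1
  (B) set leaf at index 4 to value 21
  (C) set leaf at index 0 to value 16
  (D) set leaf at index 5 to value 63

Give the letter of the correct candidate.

Answer: D

Derivation:
Original leaves: [27, 6, 91, 28, 66, 35, 58, 93]
Target new root: 616
Try each candidate change and compute the resulting root:
Candidate A: set leaf[7] = 1 -> leaves = [27, 6, 91, 28, 66, 35, 58, 1]
  L0: [27, 6, 91, 28, 66, 35, 58, 1]
  L1: h(27,6)=(27*31+6)%997=843 h(91,28)=(91*31+28)%997=855 h(66,35)=(66*31+35)%997=87 h(58,1)=(58*31+1)%997=802 -> [843, 855, 87, 802]
  L2: h(843,855)=(843*31+855)%997=69 h(87,802)=(87*31+802)%997=508 -> [69, 508]
  L3: h(69,508)=(69*31+508)%997=653 -> [653]
  root = 653 != target 616
Candidate B: set leaf[4] = 21 -> leaves = [27, 6, 91, 28, 21, 35, 58, 93]
  L0: [27, 6, 91, 28, 21, 35, 58, 93]
  L1: h(27,6)=(27*31+6)%997=843 h(91,28)=(91*31+28)%997=855 h(21,35)=(21*31+35)%997=686 h(58,93)=(58*31+93)%997=894 -> [843, 855, 686, 894]
  L2: h(843,855)=(843*31+855)%997=69 h(686,894)=(686*31+894)%997=226 -> [69, 226]
  L3: h(69,226)=(69*31+226)%997=371 -> [371]
  root = 371 != target 616
Candidate C: set leaf[0] = 16 -> leaves = [16, 6, 91, 28, 66, 35, 58, 93]
  L0: [16, 6, 91, 28, 66, 35, 58, 93]
  L1: h(16,6)=(16*31+6)%997=502 h(91,28)=(91*31+28)%997=855 h(66,35)=(66*31+35)%997=87 h(58,93)=(58*31+93)%997=894 -> [502, 855, 87, 894]
  L2: h(502,855)=(502*31+855)%997=465 h(87,894)=(87*31+894)%997=600 -> [465, 600]
  L3: h(465,600)=(465*31+600)%997=60 -> [60]
  root = 60 != target 616
Candidate D: set leaf[5] = 63 -> leaves = [27, 6, 91, 28, 66, 63, 58, 93]
  L0: [27, 6, 91, 28, 66, 63, 58, 93]
  L1: h(27,6)=(27*31+6)%997=843 h(91,28)=(91*31+28)%997=855 h(66,63)=(66*31+63)%997=115 h(58,93)=(58*31+93)%997=894 -> [843, 855, 115, 894]
  L2: h(843,855)=(843*31+855)%997=69 h(115,894)=(115*31+894)%997=471 -> [69, 471]
  L3: h(69,471)=(69*31+471)%997=616 -> [616]
  root = 616 == target 616  ** MATCH **
Candidate D produces the target root.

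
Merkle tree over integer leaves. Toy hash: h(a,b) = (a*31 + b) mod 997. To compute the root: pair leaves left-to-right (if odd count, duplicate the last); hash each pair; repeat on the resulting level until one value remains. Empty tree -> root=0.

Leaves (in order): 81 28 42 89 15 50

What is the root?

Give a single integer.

L0: [81, 28, 42, 89, 15, 50]
L1: h(81,28)=(81*31+28)%997=545 h(42,89)=(42*31+89)%997=394 h(15,50)=(15*31+50)%997=515 -> [545, 394, 515]
L2: h(545,394)=(545*31+394)%997=340 h(515,515)=(515*31+515)%997=528 -> [340, 528]
L3: h(340,528)=(340*31+528)%997=101 -> [101]

Answer: 101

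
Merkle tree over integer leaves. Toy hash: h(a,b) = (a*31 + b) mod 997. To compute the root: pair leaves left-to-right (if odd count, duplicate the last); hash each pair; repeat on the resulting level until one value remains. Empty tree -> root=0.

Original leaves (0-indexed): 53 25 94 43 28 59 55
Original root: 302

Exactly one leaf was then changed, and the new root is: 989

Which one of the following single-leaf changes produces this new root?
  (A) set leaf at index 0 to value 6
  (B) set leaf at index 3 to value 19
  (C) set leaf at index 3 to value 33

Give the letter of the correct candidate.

Original leaves: [53, 25, 94, 43, 28, 59, 55]
Target new root: 989
Try each candidate change and compute the resulting root:
Candidate A: set leaf[0] = 6 -> leaves = [6, 25, 94, 43, 28, 59, 55]
  L0: [6, 25, 94, 43, 28, 59, 55]
  L1: h(6,25)=(6*31+25)%997=211 h(94,43)=(94*31+43)%997=963 h(28,59)=(28*31+59)%997=927 h(55,55)=(55*31+55)%997=763 -> [211, 963, 927, 763]
  L2: h(211,963)=(211*31+963)%997=525 h(927,763)=(927*31+763)%997=587 -> [525, 587]
  L3: h(525,587)=(525*31+587)%997=910 -> [910]
  root = 910 != target 989
Candidate B: set leaf[3] = 19 -> leaves = [53, 25, 94, 19, 28, 59, 55]
  L0: [53, 25, 94, 19, 28, 59, 55]
  L1: h(53,25)=(53*31+25)%997=671 h(94,19)=(94*31+19)%997=939 h(28,59)=(28*31+59)%997=927 h(55,55)=(55*31+55)%997=763 -> [671, 939, 927, 763]
  L2: h(671,939)=(671*31+939)%997=803 h(927,763)=(927*31+763)%997=587 -> [803, 587]
  L3: h(803,587)=(803*31+587)%997=555 -> [555]
  root = 555 != target 989
Candidate C: set leaf[3] = 33 -> leaves = [53, 25, 94, 33, 28, 59, 55]
  L0: [53, 25, 94, 33, 28, 59, 55]
  L1: h(53,25)=(53*31+25)%997=671 h(94,33)=(94*31+33)%997=953 h(28,59)=(28*31+59)%997=927 h(55,55)=(55*31+55)%997=763 -> [671, 953, 927, 763]
  L2: h(671,953)=(671*31+953)%997=817 h(927,763)=(927*31+763)%997=587 -> [817, 587]
  L3: h(817,587)=(817*31+587)%997=989 -> [989]
  root = 989 == target 989  ** MATCH **
Candidate C produces the target root.

Answer: C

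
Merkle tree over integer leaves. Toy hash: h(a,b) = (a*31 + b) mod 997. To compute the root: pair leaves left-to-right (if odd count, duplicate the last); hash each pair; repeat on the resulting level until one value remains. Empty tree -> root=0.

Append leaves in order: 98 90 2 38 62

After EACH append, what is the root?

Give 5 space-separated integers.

Answer: 98 137 323 359 839

Derivation:
After append 98 (leaves=[98]):
  L0: [98]
  root=98
After append 90 (leaves=[98, 90]):
  L0: [98, 90]
  L1: h(98,90)=(98*31+90)%997=137 -> [137]
  root=137
After append 2 (leaves=[98, 90, 2]):
  L0: [98, 90, 2]
  L1: h(98,90)=(98*31+90)%997=137 h(2,2)=(2*31+2)%997=64 -> [137, 64]
  L2: h(137,64)=(137*31+64)%997=323 -> [323]
  root=323
After append 38 (leaves=[98, 90, 2, 38]):
  L0: [98, 90, 2, 38]
  L1: h(98,90)=(98*31+90)%997=137 h(2,38)=(2*31+38)%997=100 -> [137, 100]
  L2: h(137,100)=(137*31+100)%997=359 -> [359]
  root=359
After append 62 (leaves=[98, 90, 2, 38, 62]):
  L0: [98, 90, 2, 38, 62]
  L1: h(98,90)=(98*31+90)%997=137 h(2,38)=(2*31+38)%997=100 h(62,62)=(62*31+62)%997=987 -> [137, 100, 987]
  L2: h(137,100)=(137*31+100)%997=359 h(987,987)=(987*31+987)%997=677 -> [359, 677]
  L3: h(359,677)=(359*31+677)%997=839 -> [839]
  root=839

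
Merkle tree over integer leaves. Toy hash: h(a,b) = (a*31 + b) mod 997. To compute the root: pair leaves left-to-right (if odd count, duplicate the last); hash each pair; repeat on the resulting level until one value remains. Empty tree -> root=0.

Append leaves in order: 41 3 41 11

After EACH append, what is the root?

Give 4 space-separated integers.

After append 41 (leaves=[41]):
  L0: [41]
  root=41
After append 3 (leaves=[41, 3]):
  L0: [41, 3]
  L1: h(41,3)=(41*31+3)%997=277 -> [277]
  root=277
After append 41 (leaves=[41, 3, 41]):
  L0: [41, 3, 41]
  L1: h(41,3)=(41*31+3)%997=277 h(41,41)=(41*31+41)%997=315 -> [277, 315]
  L2: h(277,315)=(277*31+315)%997=926 -> [926]
  root=926
After append 11 (leaves=[41, 3, 41, 11]):
  L0: [41, 3, 41, 11]
  L1: h(41,3)=(41*31+3)%997=277 h(41,11)=(41*31+11)%997=285 -> [277, 285]
  L2: h(277,285)=(277*31+285)%997=896 -> [896]
  root=896

Answer: 41 277 926 896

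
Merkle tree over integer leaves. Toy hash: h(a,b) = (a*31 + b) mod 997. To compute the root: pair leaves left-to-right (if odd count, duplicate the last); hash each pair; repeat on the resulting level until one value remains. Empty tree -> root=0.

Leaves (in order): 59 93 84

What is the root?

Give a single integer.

L0: [59, 93, 84]
L1: h(59,93)=(59*31+93)%997=925 h(84,84)=(84*31+84)%997=694 -> [925, 694]
L2: h(925,694)=(925*31+694)%997=456 -> [456]

Answer: 456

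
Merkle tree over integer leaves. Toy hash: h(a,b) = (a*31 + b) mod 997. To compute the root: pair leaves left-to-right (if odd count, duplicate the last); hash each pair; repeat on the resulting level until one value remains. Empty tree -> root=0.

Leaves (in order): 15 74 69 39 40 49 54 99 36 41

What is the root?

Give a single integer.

Answer: 937

Derivation:
L0: [15, 74, 69, 39, 40, 49, 54, 99, 36, 41]
L1: h(15,74)=(15*31+74)%997=539 h(69,39)=(69*31+39)%997=184 h(40,49)=(40*31+49)%997=292 h(54,99)=(54*31+99)%997=776 h(36,41)=(36*31+41)%997=160 -> [539, 184, 292, 776, 160]
L2: h(539,184)=(539*31+184)%997=941 h(292,776)=(292*31+776)%997=855 h(160,160)=(160*31+160)%997=135 -> [941, 855, 135]
L3: h(941,855)=(941*31+855)%997=116 h(135,135)=(135*31+135)%997=332 -> [116, 332]
L4: h(116,332)=(116*31+332)%997=937 -> [937]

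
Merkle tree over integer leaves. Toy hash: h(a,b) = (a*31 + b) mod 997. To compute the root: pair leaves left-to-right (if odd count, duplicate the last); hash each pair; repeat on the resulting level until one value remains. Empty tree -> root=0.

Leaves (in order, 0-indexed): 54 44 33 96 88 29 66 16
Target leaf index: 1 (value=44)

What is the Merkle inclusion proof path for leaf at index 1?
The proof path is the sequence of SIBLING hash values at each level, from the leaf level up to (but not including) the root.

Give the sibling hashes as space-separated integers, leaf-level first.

Answer: 54 122 790

Derivation:
L0 (leaves): [54, 44, 33, 96, 88, 29, 66, 16], target index=1
L1: h(54,44)=(54*31+44)%997=721 [pair 0] h(33,96)=(33*31+96)%997=122 [pair 1] h(88,29)=(88*31+29)%997=763 [pair 2] h(66,16)=(66*31+16)%997=68 [pair 3] -> [721, 122, 763, 68]
  Sibling for proof at L0: 54
L2: h(721,122)=(721*31+122)%997=539 [pair 0] h(763,68)=(763*31+68)%997=790 [pair 1] -> [539, 790]
  Sibling for proof at L1: 122
L3: h(539,790)=(539*31+790)%997=550 [pair 0] -> [550]
  Sibling for proof at L2: 790
Root: 550
Proof path (sibling hashes from leaf to root): [54, 122, 790]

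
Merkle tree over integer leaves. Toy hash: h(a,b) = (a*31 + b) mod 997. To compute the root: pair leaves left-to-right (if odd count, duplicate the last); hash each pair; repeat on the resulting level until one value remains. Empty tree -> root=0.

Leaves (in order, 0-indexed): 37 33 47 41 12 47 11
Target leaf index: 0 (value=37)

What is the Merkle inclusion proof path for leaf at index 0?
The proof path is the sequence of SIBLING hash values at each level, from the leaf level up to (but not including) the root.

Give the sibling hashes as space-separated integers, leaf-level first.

L0 (leaves): [37, 33, 47, 41, 12, 47, 11], target index=0
L1: h(37,33)=(37*31+33)%997=183 [pair 0] h(47,41)=(47*31+41)%997=501 [pair 1] h(12,47)=(12*31+47)%997=419 [pair 2] h(11,11)=(11*31+11)%997=352 [pair 3] -> [183, 501, 419, 352]
  Sibling for proof at L0: 33
L2: h(183,501)=(183*31+501)%997=192 [pair 0] h(419,352)=(419*31+352)%997=380 [pair 1] -> [192, 380]
  Sibling for proof at L1: 501
L3: h(192,380)=(192*31+380)%997=350 [pair 0] -> [350]
  Sibling for proof at L2: 380
Root: 350
Proof path (sibling hashes from leaf to root): [33, 501, 380]

Answer: 33 501 380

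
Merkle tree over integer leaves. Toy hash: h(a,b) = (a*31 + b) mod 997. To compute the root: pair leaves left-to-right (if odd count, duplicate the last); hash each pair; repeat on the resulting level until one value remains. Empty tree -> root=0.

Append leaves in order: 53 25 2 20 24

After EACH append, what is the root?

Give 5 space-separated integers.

Answer: 53 671 925 943 968

Derivation:
After append 53 (leaves=[53]):
  L0: [53]
  root=53
After append 25 (leaves=[53, 25]):
  L0: [53, 25]
  L1: h(53,25)=(53*31+25)%997=671 -> [671]
  root=671
After append 2 (leaves=[53, 25, 2]):
  L0: [53, 25, 2]
  L1: h(53,25)=(53*31+25)%997=671 h(2,2)=(2*31+2)%997=64 -> [671, 64]
  L2: h(671,64)=(671*31+64)%997=925 -> [925]
  root=925
After append 20 (leaves=[53, 25, 2, 20]):
  L0: [53, 25, 2, 20]
  L1: h(53,25)=(53*31+25)%997=671 h(2,20)=(2*31+20)%997=82 -> [671, 82]
  L2: h(671,82)=(671*31+82)%997=943 -> [943]
  root=943
After append 24 (leaves=[53, 25, 2, 20, 24]):
  L0: [53, 25, 2, 20, 24]
  L1: h(53,25)=(53*31+25)%997=671 h(2,20)=(2*31+20)%997=82 h(24,24)=(24*31+24)%997=768 -> [671, 82, 768]
  L2: h(671,82)=(671*31+82)%997=943 h(768,768)=(768*31+768)%997=648 -> [943, 648]
  L3: h(943,648)=(943*31+648)%997=968 -> [968]
  root=968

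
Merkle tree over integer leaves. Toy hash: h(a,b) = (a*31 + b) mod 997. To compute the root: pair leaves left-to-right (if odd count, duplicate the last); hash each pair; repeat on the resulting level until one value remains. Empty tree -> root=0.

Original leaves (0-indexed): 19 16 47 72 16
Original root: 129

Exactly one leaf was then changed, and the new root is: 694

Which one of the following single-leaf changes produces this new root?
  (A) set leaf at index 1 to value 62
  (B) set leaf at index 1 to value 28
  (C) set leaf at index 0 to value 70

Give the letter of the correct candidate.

Answer: B

Derivation:
Original leaves: [19, 16, 47, 72, 16]
Target new root: 694
Try each candidate change and compute the resulting root:
Candidate A: set leaf[1] = 62 -> leaves = [19, 62, 47, 72, 16]
  L0: [19, 62, 47, 72, 16]
  L1: h(19,62)=(19*31+62)%997=651 h(47,72)=(47*31+72)%997=532 h(16,16)=(16*31+16)%997=512 -> [651, 532, 512]
  L2: h(651,532)=(651*31+532)%997=773 h(512,512)=(512*31+512)%997=432 -> [773, 432]
  L3: h(773,432)=(773*31+432)%997=467 -> [467]
  root = 467 != target 694
Candidate B: set leaf[1] = 28 -> leaves = [19, 28, 47, 72, 16]
  L0: [19, 28, 47, 72, 16]
  L1: h(19,28)=(19*31+28)%997=617 h(47,72)=(47*31+72)%997=532 h(16,16)=(16*31+16)%997=512 -> [617, 532, 512]
  L2: h(617,532)=(617*31+532)%997=716 h(512,512)=(512*31+512)%997=432 -> [716, 432]
  L3: h(716,432)=(716*31+432)%997=694 -> [694]
  root = 694 == target 694  ** MATCH **
Candidate C: set leaf[0] = 70 -> leaves = [70, 16, 47, 72, 16]
  L0: [70, 16, 47, 72, 16]
  L1: h(70,16)=(70*31+16)%997=192 h(47,72)=(47*31+72)%997=532 h(16,16)=(16*31+16)%997=512 -> [192, 532, 512]
  L2: h(192,532)=(192*31+532)%997=502 h(512,512)=(512*31+512)%997=432 -> [502, 432]
  L3: h(502,432)=(502*31+432)%997=42 -> [42]
  root = 42 != target 694
Candidate B produces the target root.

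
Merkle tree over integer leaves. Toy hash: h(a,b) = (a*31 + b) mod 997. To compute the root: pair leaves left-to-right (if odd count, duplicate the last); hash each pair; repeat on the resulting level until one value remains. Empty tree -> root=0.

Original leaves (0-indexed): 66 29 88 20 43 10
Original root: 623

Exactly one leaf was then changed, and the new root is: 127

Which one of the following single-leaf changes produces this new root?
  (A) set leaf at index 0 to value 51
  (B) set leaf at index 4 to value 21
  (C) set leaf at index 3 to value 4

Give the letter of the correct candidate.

Original leaves: [66, 29, 88, 20, 43, 10]
Target new root: 127
Try each candidate change and compute the resulting root:
Candidate A: set leaf[0] = 51 -> leaves = [51, 29, 88, 20, 43, 10]
  L0: [51, 29, 88, 20, 43, 10]
  L1: h(51,29)=(51*31+29)%997=613 h(88,20)=(88*31+20)%997=754 h(43,10)=(43*31+10)%997=346 -> [613, 754, 346]
  L2: h(613,754)=(613*31+754)%997=814 h(346,346)=(346*31+346)%997=105 -> [814, 105]
  L3: h(814,105)=(814*31+105)%997=414 -> [414]
  root = 414 != target 127
Candidate B: set leaf[4] = 21 -> leaves = [66, 29, 88, 20, 21, 10]
  L0: [66, 29, 88, 20, 21, 10]
  L1: h(66,29)=(66*31+29)%997=81 h(88,20)=(88*31+20)%997=754 h(21,10)=(21*31+10)%997=661 -> [81, 754, 661]
  L2: h(81,754)=(81*31+754)%997=274 h(661,661)=(661*31+661)%997=215 -> [274, 215]
  L3: h(274,215)=(274*31+215)%997=733 -> [733]
  root = 733 != target 127
Candidate C: set leaf[3] = 4 -> leaves = [66, 29, 88, 4, 43, 10]
  L0: [66, 29, 88, 4, 43, 10]
  L1: h(66,29)=(66*31+29)%997=81 h(88,4)=(88*31+4)%997=738 h(43,10)=(43*31+10)%997=346 -> [81, 738, 346]
  L2: h(81,738)=(81*31+738)%997=258 h(346,346)=(346*31+346)%997=105 -> [258, 105]
  L3: h(258,105)=(258*31+105)%997=127 -> [127]
  root = 127 == target 127  ** MATCH **
Candidate C produces the target root.

Answer: C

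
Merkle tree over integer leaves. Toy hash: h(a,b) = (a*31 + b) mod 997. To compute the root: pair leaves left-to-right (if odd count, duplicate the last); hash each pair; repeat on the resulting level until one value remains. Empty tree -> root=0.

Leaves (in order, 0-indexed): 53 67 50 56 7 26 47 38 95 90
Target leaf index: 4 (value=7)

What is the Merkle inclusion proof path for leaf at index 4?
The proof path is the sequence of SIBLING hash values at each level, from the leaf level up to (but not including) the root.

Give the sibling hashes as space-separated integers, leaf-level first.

Answer: 26 498 778 191

Derivation:
L0 (leaves): [53, 67, 50, 56, 7, 26, 47, 38, 95, 90], target index=4
L1: h(53,67)=(53*31+67)%997=713 [pair 0] h(50,56)=(50*31+56)%997=609 [pair 1] h(7,26)=(7*31+26)%997=243 [pair 2] h(47,38)=(47*31+38)%997=498 [pair 3] h(95,90)=(95*31+90)%997=44 [pair 4] -> [713, 609, 243, 498, 44]
  Sibling for proof at L0: 26
L2: h(713,609)=(713*31+609)%997=778 [pair 0] h(243,498)=(243*31+498)%997=55 [pair 1] h(44,44)=(44*31+44)%997=411 [pair 2] -> [778, 55, 411]
  Sibling for proof at L1: 498
L3: h(778,55)=(778*31+55)%997=245 [pair 0] h(411,411)=(411*31+411)%997=191 [pair 1] -> [245, 191]
  Sibling for proof at L2: 778
L4: h(245,191)=(245*31+191)%997=807 [pair 0] -> [807]
  Sibling for proof at L3: 191
Root: 807
Proof path (sibling hashes from leaf to root): [26, 498, 778, 191]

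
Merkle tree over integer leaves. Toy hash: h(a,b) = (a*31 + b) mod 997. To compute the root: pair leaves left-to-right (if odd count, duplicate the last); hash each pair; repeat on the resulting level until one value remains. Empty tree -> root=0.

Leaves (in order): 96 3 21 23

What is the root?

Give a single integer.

Answer: 302

Derivation:
L0: [96, 3, 21, 23]
L1: h(96,3)=(96*31+3)%997=985 h(21,23)=(21*31+23)%997=674 -> [985, 674]
L2: h(985,674)=(985*31+674)%997=302 -> [302]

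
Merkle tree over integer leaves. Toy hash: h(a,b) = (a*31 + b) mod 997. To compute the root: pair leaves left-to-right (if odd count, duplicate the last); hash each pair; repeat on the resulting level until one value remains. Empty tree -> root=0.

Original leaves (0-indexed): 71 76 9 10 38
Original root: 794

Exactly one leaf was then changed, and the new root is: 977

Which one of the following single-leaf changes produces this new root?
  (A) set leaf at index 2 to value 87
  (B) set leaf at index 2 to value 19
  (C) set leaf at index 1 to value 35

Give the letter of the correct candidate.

Original leaves: [71, 76, 9, 10, 38]
Target new root: 977
Try each candidate change and compute the resulting root:
Candidate A: set leaf[2] = 87 -> leaves = [71, 76, 87, 10, 38]
  L0: [71, 76, 87, 10, 38]
  L1: h(71,76)=(71*31+76)%997=283 h(87,10)=(87*31+10)%997=713 h(38,38)=(38*31+38)%997=219 -> [283, 713, 219]
  L2: h(283,713)=(283*31+713)%997=513 h(219,219)=(219*31+219)%997=29 -> [513, 29]
  L3: h(513,29)=(513*31+29)%997=977 -> [977]
  root = 977 == target 977  ** MATCH **
Candidate B: set leaf[2] = 19 -> leaves = [71, 76, 19, 10, 38]
  L0: [71, 76, 19, 10, 38]
  L1: h(71,76)=(71*31+76)%997=283 h(19,10)=(19*31+10)%997=599 h(38,38)=(38*31+38)%997=219 -> [283, 599, 219]
  L2: h(283,599)=(283*31+599)%997=399 h(219,219)=(219*31+219)%997=29 -> [399, 29]
  L3: h(399,29)=(399*31+29)%997=434 -> [434]
  root = 434 != target 977
Candidate C: set leaf[1] = 35 -> leaves = [71, 35, 9, 10, 38]
  L0: [71, 35, 9, 10, 38]
  L1: h(71,35)=(71*31+35)%997=242 h(9,10)=(9*31+10)%997=289 h(38,38)=(38*31+38)%997=219 -> [242, 289, 219]
  L2: h(242,289)=(242*31+289)%997=812 h(219,219)=(219*31+219)%997=29 -> [812, 29]
  L3: h(812,29)=(812*31+29)%997=276 -> [276]
  root = 276 != target 977
Candidate A produces the target root.

Answer: A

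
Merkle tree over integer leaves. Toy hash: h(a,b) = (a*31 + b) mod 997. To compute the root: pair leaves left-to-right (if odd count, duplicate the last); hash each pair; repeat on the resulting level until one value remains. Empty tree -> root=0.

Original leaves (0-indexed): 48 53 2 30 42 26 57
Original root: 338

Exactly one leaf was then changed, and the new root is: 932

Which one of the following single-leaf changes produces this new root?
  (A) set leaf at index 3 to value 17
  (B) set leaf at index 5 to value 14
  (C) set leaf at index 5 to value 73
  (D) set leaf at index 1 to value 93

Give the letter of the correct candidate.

Original leaves: [48, 53, 2, 30, 42, 26, 57]
Target new root: 932
Try each candidate change and compute the resulting root:
Candidate A: set leaf[3] = 17 -> leaves = [48, 53, 2, 17, 42, 26, 57]
  L0: [48, 53, 2, 17, 42, 26, 57]
  L1: h(48,53)=(48*31+53)%997=544 h(2,17)=(2*31+17)%997=79 h(42,26)=(42*31+26)%997=331 h(57,57)=(57*31+57)%997=827 -> [544, 79, 331, 827]
  L2: h(544,79)=(544*31+79)%997=991 h(331,827)=(331*31+827)%997=121 -> [991, 121]
  L3: h(991,121)=(991*31+121)%997=932 -> [932]
  root = 932 == target 932  ** MATCH **
Candidate B: set leaf[5] = 14 -> leaves = [48, 53, 2, 30, 42, 14, 57]
  L0: [48, 53, 2, 30, 42, 14, 57]
  L1: h(48,53)=(48*31+53)%997=544 h(2,30)=(2*31+30)%997=92 h(42,14)=(42*31+14)%997=319 h(57,57)=(57*31+57)%997=827 -> [544, 92, 319, 827]
  L2: h(544,92)=(544*31+92)%997=7 h(319,827)=(319*31+827)%997=746 -> [7, 746]
  L3: h(7,746)=(7*31+746)%997=963 -> [963]
  root = 963 != target 932
Candidate C: set leaf[5] = 73 -> leaves = [48, 53, 2, 30, 42, 73, 57]
  L0: [48, 53, 2, 30, 42, 73, 57]
  L1: h(48,53)=(48*31+53)%997=544 h(2,30)=(2*31+30)%997=92 h(42,73)=(42*31+73)%997=378 h(57,57)=(57*31+57)%997=827 -> [544, 92, 378, 827]
  L2: h(544,92)=(544*31+92)%997=7 h(378,827)=(378*31+827)%997=581 -> [7, 581]
  L3: h(7,581)=(7*31+581)%997=798 -> [798]
  root = 798 != target 932
Candidate D: set leaf[1] = 93 -> leaves = [48, 93, 2, 30, 42, 26, 57]
  L0: [48, 93, 2, 30, 42, 26, 57]
  L1: h(48,93)=(48*31+93)%997=584 h(2,30)=(2*31+30)%997=92 h(42,26)=(42*31+26)%997=331 h(57,57)=(57*31+57)%997=827 -> [584, 92, 331, 827]
  L2: h(584,92)=(584*31+92)%997=250 h(331,827)=(331*31+827)%997=121 -> [250, 121]
  L3: h(250,121)=(250*31+121)%997=892 -> [892]
  root = 892 != target 932
Candidate A produces the target root.

Answer: A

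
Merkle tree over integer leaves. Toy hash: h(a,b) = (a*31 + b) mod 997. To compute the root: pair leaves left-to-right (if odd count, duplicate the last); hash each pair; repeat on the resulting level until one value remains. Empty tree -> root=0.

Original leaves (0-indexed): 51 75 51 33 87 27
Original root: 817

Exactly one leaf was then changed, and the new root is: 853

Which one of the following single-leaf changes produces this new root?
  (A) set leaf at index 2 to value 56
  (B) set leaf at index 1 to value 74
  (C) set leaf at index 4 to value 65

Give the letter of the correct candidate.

Answer: B

Derivation:
Original leaves: [51, 75, 51, 33, 87, 27]
Target new root: 853
Try each candidate change and compute the resulting root:
Candidate A: set leaf[2] = 56 -> leaves = [51, 75, 56, 33, 87, 27]
  L0: [51, 75, 56, 33, 87, 27]
  L1: h(51,75)=(51*31+75)%997=659 h(56,33)=(56*31+33)%997=772 h(87,27)=(87*31+27)%997=730 -> [659, 772, 730]
  L2: h(659,772)=(659*31+772)%997=264 h(730,730)=(730*31+730)%997=429 -> [264, 429]
  L3: h(264,429)=(264*31+429)%997=637 -> [637]
  root = 637 != target 853
Candidate B: set leaf[1] = 74 -> leaves = [51, 74, 51, 33, 87, 27]
  L0: [51, 74, 51, 33, 87, 27]
  L1: h(51,74)=(51*31+74)%997=658 h(51,33)=(51*31+33)%997=617 h(87,27)=(87*31+27)%997=730 -> [658, 617, 730]
  L2: h(658,617)=(658*31+617)%997=78 h(730,730)=(730*31+730)%997=429 -> [78, 429]
  L3: h(78,429)=(78*31+429)%997=853 -> [853]
  root = 853 == target 853  ** MATCH **
Candidate C: set leaf[4] = 65 -> leaves = [51, 75, 51, 33, 65, 27]
  L0: [51, 75, 51, 33, 65, 27]
  L1: h(51,75)=(51*31+75)%997=659 h(51,33)=(51*31+33)%997=617 h(65,27)=(65*31+27)%997=48 -> [659, 617, 48]
  L2: h(659,617)=(659*31+617)%997=109 h(48,48)=(48*31+48)%997=539 -> [109, 539]
  L3: h(109,539)=(109*31+539)%997=927 -> [927]
  root = 927 != target 853
Candidate B produces the target root.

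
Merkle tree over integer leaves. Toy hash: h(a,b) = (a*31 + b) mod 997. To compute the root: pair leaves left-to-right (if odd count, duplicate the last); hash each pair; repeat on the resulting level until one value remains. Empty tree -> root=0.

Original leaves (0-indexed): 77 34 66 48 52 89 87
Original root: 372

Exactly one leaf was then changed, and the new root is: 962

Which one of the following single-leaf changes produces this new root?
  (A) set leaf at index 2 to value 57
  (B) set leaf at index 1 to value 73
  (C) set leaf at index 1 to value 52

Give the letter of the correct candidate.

Original leaves: [77, 34, 66, 48, 52, 89, 87]
Target new root: 962
Try each candidate change and compute the resulting root:
Candidate A: set leaf[2] = 57 -> leaves = [77, 34, 57, 48, 52, 89, 87]
  L0: [77, 34, 57, 48, 52, 89, 87]
  L1: h(77,34)=(77*31+34)%997=427 h(57,48)=(57*31+48)%997=818 h(52,89)=(52*31+89)%997=704 h(87,87)=(87*31+87)%997=790 -> [427, 818, 704, 790]
  L2: h(427,818)=(427*31+818)%997=97 h(704,790)=(704*31+790)%997=680 -> [97, 680]
  L3: h(97,680)=(97*31+680)%997=696 -> [696]
  root = 696 != target 962
Candidate B: set leaf[1] = 73 -> leaves = [77, 73, 66, 48, 52, 89, 87]
  L0: [77, 73, 66, 48, 52, 89, 87]
  L1: h(77,73)=(77*31+73)%997=466 h(66,48)=(66*31+48)%997=100 h(52,89)=(52*31+89)%997=704 h(87,87)=(87*31+87)%997=790 -> [466, 100, 704, 790]
  L2: h(466,100)=(466*31+100)%997=588 h(704,790)=(704*31+790)%997=680 -> [588, 680]
  L3: h(588,680)=(588*31+680)%997=962 -> [962]
  root = 962 == target 962  ** MATCH **
Candidate C: set leaf[1] = 52 -> leaves = [77, 52, 66, 48, 52, 89, 87]
  L0: [77, 52, 66, 48, 52, 89, 87]
  L1: h(77,52)=(77*31+52)%997=445 h(66,48)=(66*31+48)%997=100 h(52,89)=(52*31+89)%997=704 h(87,87)=(87*31+87)%997=790 -> [445, 100, 704, 790]
  L2: h(445,100)=(445*31+100)%997=934 h(704,790)=(704*31+790)%997=680 -> [934, 680]
  L3: h(934,680)=(934*31+680)%997=721 -> [721]
  root = 721 != target 962
Candidate B produces the target root.

Answer: B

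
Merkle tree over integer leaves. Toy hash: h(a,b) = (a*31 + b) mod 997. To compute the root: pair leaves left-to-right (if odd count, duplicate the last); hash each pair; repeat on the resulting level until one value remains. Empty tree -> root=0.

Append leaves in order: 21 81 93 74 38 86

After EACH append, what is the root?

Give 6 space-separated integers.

After append 21 (leaves=[21]):
  L0: [21]
  root=21
After append 81 (leaves=[21, 81]):
  L0: [21, 81]
  L1: h(21,81)=(21*31+81)%997=732 -> [732]
  root=732
After append 93 (leaves=[21, 81, 93]):
  L0: [21, 81, 93]
  L1: h(21,81)=(21*31+81)%997=732 h(93,93)=(93*31+93)%997=982 -> [732, 982]
  L2: h(732,982)=(732*31+982)%997=743 -> [743]
  root=743
After append 74 (leaves=[21, 81, 93, 74]):
  L0: [21, 81, 93, 74]
  L1: h(21,81)=(21*31+81)%997=732 h(93,74)=(93*31+74)%997=963 -> [732, 963]
  L2: h(732,963)=(732*31+963)%997=724 -> [724]
  root=724
After append 38 (leaves=[21, 81, 93, 74, 38]):
  L0: [21, 81, 93, 74, 38]
  L1: h(21,81)=(21*31+81)%997=732 h(93,74)=(93*31+74)%997=963 h(38,38)=(38*31+38)%997=219 -> [732, 963, 219]
  L2: h(732,963)=(732*31+963)%997=724 h(219,219)=(219*31+219)%997=29 -> [724, 29]
  L3: h(724,29)=(724*31+29)%997=539 -> [539]
  root=539
After append 86 (leaves=[21, 81, 93, 74, 38, 86]):
  L0: [21, 81, 93, 74, 38, 86]
  L1: h(21,81)=(21*31+81)%997=732 h(93,74)=(93*31+74)%997=963 h(38,86)=(38*31+86)%997=267 -> [732, 963, 267]
  L2: h(732,963)=(732*31+963)%997=724 h(267,267)=(267*31+267)%997=568 -> [724, 568]
  L3: h(724,568)=(724*31+568)%997=81 -> [81]
  root=81

Answer: 21 732 743 724 539 81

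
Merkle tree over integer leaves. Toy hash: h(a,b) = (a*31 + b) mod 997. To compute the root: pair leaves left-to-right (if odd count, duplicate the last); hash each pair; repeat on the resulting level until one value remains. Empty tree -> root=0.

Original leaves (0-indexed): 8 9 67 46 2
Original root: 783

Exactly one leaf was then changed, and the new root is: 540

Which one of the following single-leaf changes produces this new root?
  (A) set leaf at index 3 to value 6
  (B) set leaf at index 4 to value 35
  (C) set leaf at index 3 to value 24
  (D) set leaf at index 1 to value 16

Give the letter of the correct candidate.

Original leaves: [8, 9, 67, 46, 2]
Target new root: 540
Try each candidate change and compute the resulting root:
Candidate A: set leaf[3] = 6 -> leaves = [8, 9, 67, 6, 2]
  L0: [8, 9, 67, 6, 2]
  L1: h(8,9)=(8*31+9)%997=257 h(67,6)=(67*31+6)%997=89 h(2,2)=(2*31+2)%997=64 -> [257, 89, 64]
  L2: h(257,89)=(257*31+89)%997=80 h(64,64)=(64*31+64)%997=54 -> [80, 54]
  L3: h(80,54)=(80*31+54)%997=540 -> [540]
  root = 540 == target 540  ** MATCH **
Candidate B: set leaf[4] = 35 -> leaves = [8, 9, 67, 46, 35]
  L0: [8, 9, 67, 46, 35]
  L1: h(8,9)=(8*31+9)%997=257 h(67,46)=(67*31+46)%997=129 h(35,35)=(35*31+35)%997=123 -> [257, 129, 123]
  L2: h(257,129)=(257*31+129)%997=120 h(123,123)=(123*31+123)%997=945 -> [120, 945]
  L3: h(120,945)=(120*31+945)%997=677 -> [677]
  root = 677 != target 540
Candidate C: set leaf[3] = 24 -> leaves = [8, 9, 67, 24, 2]
  L0: [8, 9, 67, 24, 2]
  L1: h(8,9)=(8*31+9)%997=257 h(67,24)=(67*31+24)%997=107 h(2,2)=(2*31+2)%997=64 -> [257, 107, 64]
  L2: h(257,107)=(257*31+107)%997=98 h(64,64)=(64*31+64)%997=54 -> [98, 54]
  L3: h(98,54)=(98*31+54)%997=101 -> [101]
  root = 101 != target 540
Candidate D: set leaf[1] = 16 -> leaves = [8, 16, 67, 46, 2]
  L0: [8, 16, 67, 46, 2]
  L1: h(8,16)=(8*31+16)%997=264 h(67,46)=(67*31+46)%997=129 h(2,2)=(2*31+2)%997=64 -> [264, 129, 64]
  L2: h(264,129)=(264*31+129)%997=337 h(64,64)=(64*31+64)%997=54 -> [337, 54]
  L3: h(337,54)=(337*31+54)%997=531 -> [531]
  root = 531 != target 540
Candidate A produces the target root.

Answer: A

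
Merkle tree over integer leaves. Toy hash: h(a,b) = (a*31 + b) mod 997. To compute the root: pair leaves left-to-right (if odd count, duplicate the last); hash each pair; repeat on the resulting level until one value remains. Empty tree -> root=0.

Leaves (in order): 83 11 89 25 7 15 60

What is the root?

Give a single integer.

L0: [83, 11, 89, 25, 7, 15, 60]
L1: h(83,11)=(83*31+11)%997=590 h(89,25)=(89*31+25)%997=790 h(7,15)=(7*31+15)%997=232 h(60,60)=(60*31+60)%997=923 -> [590, 790, 232, 923]
L2: h(590,790)=(590*31+790)%997=137 h(232,923)=(232*31+923)%997=139 -> [137, 139]
L3: h(137,139)=(137*31+139)%997=398 -> [398]

Answer: 398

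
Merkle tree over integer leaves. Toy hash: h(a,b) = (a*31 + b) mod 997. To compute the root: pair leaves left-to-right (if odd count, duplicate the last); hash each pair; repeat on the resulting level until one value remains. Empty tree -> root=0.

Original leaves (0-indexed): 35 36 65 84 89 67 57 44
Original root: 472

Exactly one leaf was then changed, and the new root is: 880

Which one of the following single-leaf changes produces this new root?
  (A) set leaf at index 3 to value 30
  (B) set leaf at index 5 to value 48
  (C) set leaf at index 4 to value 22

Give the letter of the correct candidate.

Answer: B

Derivation:
Original leaves: [35, 36, 65, 84, 89, 67, 57, 44]
Target new root: 880
Try each candidate change and compute the resulting root:
Candidate A: set leaf[3] = 30 -> leaves = [35, 36, 65, 30, 89, 67, 57, 44]
  L0: [35, 36, 65, 30, 89, 67, 57, 44]
  L1: h(35,36)=(35*31+36)%997=124 h(65,30)=(65*31+30)%997=51 h(89,67)=(89*31+67)%997=832 h(57,44)=(57*31+44)%997=814 -> [124, 51, 832, 814]
  L2: h(124,51)=(124*31+51)%997=904 h(832,814)=(832*31+814)%997=684 -> [904, 684]
  L3: h(904,684)=(904*31+684)%997=792 -> [792]
  root = 792 != target 880
Candidate B: set leaf[5] = 48 -> leaves = [35, 36, 65, 84, 89, 48, 57, 44]
  L0: [35, 36, 65, 84, 89, 48, 57, 44]
  L1: h(35,36)=(35*31+36)%997=124 h(65,84)=(65*31+84)%997=105 h(89,48)=(89*31+48)%997=813 h(57,44)=(57*31+44)%997=814 -> [124, 105, 813, 814]
  L2: h(124,105)=(124*31+105)%997=958 h(813,814)=(813*31+814)%997=95 -> [958, 95]
  L3: h(958,95)=(958*31+95)%997=880 -> [880]
  root = 880 == target 880  ** MATCH **
Candidate C: set leaf[4] = 22 -> leaves = [35, 36, 65, 84, 22, 67, 57, 44]
  L0: [35, 36, 65, 84, 22, 67, 57, 44]
  L1: h(35,36)=(35*31+36)%997=124 h(65,84)=(65*31+84)%997=105 h(22,67)=(22*31+67)%997=749 h(57,44)=(57*31+44)%997=814 -> [124, 105, 749, 814]
  L2: h(124,105)=(124*31+105)%997=958 h(749,814)=(749*31+814)%997=105 -> [958, 105]
  L3: h(958,105)=(958*31+105)%997=890 -> [890]
  root = 890 != target 880
Candidate B produces the target root.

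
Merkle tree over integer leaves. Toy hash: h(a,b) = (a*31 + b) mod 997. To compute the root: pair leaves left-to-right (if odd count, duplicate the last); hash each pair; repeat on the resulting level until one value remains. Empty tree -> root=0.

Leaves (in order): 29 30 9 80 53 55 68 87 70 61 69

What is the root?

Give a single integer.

Answer: 769

Derivation:
L0: [29, 30, 9, 80, 53, 55, 68, 87, 70, 61, 69]
L1: h(29,30)=(29*31+30)%997=929 h(9,80)=(9*31+80)%997=359 h(53,55)=(53*31+55)%997=701 h(68,87)=(68*31+87)%997=201 h(70,61)=(70*31+61)%997=237 h(69,69)=(69*31+69)%997=214 -> [929, 359, 701, 201, 237, 214]
L2: h(929,359)=(929*31+359)%997=245 h(701,201)=(701*31+201)%997=995 h(237,214)=(237*31+214)%997=582 -> [245, 995, 582]
L3: h(245,995)=(245*31+995)%997=614 h(582,582)=(582*31+582)%997=678 -> [614, 678]
L4: h(614,678)=(614*31+678)%997=769 -> [769]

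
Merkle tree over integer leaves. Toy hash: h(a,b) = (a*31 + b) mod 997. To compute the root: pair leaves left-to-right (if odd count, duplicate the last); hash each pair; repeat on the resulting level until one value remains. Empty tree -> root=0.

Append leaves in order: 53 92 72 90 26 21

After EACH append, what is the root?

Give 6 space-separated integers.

After append 53 (leaves=[53]):
  L0: [53]
  root=53
After append 92 (leaves=[53, 92]):
  L0: [53, 92]
  L1: h(53,92)=(53*31+92)%997=738 -> [738]
  root=738
After append 72 (leaves=[53, 92, 72]):
  L0: [53, 92, 72]
  L1: h(53,92)=(53*31+92)%997=738 h(72,72)=(72*31+72)%997=310 -> [738, 310]
  L2: h(738,310)=(738*31+310)%997=257 -> [257]
  root=257
After append 90 (leaves=[53, 92, 72, 90]):
  L0: [53, 92, 72, 90]
  L1: h(53,92)=(53*31+92)%997=738 h(72,90)=(72*31+90)%997=328 -> [738, 328]
  L2: h(738,328)=(738*31+328)%997=275 -> [275]
  root=275
After append 26 (leaves=[53, 92, 72, 90, 26]):
  L0: [53, 92, 72, 90, 26]
  L1: h(53,92)=(53*31+92)%997=738 h(72,90)=(72*31+90)%997=328 h(26,26)=(26*31+26)%997=832 -> [738, 328, 832]
  L2: h(738,328)=(738*31+328)%997=275 h(832,832)=(832*31+832)%997=702 -> [275, 702]
  L3: h(275,702)=(275*31+702)%997=254 -> [254]
  root=254
After append 21 (leaves=[53, 92, 72, 90, 26, 21]):
  L0: [53, 92, 72, 90, 26, 21]
  L1: h(53,92)=(53*31+92)%997=738 h(72,90)=(72*31+90)%997=328 h(26,21)=(26*31+21)%997=827 -> [738, 328, 827]
  L2: h(738,328)=(738*31+328)%997=275 h(827,827)=(827*31+827)%997=542 -> [275, 542]
  L3: h(275,542)=(275*31+542)%997=94 -> [94]
  root=94

Answer: 53 738 257 275 254 94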